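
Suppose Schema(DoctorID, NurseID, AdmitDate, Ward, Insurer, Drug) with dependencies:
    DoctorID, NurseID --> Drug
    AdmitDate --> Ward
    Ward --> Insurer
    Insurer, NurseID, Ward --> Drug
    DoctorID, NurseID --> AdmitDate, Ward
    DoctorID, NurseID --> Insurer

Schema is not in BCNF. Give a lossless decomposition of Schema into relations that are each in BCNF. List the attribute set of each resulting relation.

Candidate key of the original relation: {DoctorID, NurseID}.
Within {AdmitDate, DoctorID, Drug, Insurer, NurseID, Ward}: {AdmitDate}⁺ ∩ {AdmitDate, DoctorID, Drug, Insurer, NurseID, Ward} = {AdmitDate, Insurer, Ward}, not the whole set, so AdmitDate --> Insurer, Ward violates BCNF; decompose into {AdmitDate, Insurer, Ward} and {AdmitDate, DoctorID, Drug, NurseID}.
Within {AdmitDate, Insurer, Ward}: {Ward}⁺ ∩ {AdmitDate, Insurer, Ward} = {Insurer, Ward}, not the whole set, so Ward --> Insurer violates BCNF; decompose into {Insurer, Ward} and {AdmitDate, Ward}.
{Insurer, Ward} has no BCNF violation.
{AdmitDate, Ward} has no BCNF violation.
Within {AdmitDate, DoctorID, Drug, NurseID}: {AdmitDate, NurseID}⁺ ∩ {AdmitDate, DoctorID, Drug, NurseID} = {AdmitDate, Drug, NurseID}, not the whole set, so AdmitDate, NurseID --> Drug violates BCNF; decompose into {AdmitDate, Drug, NurseID} and {AdmitDate, DoctorID, NurseID}.
{AdmitDate, Drug, NurseID} has no BCNF violation.
{AdmitDate, DoctorID, NurseID} has no BCNF violation.

{AdmitDate, DoctorID, NurseID}; {AdmitDate, Drug, NurseID}; {AdmitDate, Ward}; {Insurer, Ward}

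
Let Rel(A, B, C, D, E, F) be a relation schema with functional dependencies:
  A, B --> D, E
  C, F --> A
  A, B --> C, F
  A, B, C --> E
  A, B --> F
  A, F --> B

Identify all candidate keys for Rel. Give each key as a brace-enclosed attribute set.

Closure of {A, B} is {A, B, C, D, E, F}, the whole schema; {A, B} is a candidate key.
Closure of {A, F} is {A, B, C, D, E, F}, the whole schema; {A, F} is a candidate key.
Closure of {C, F} is {A, B, C, D, E, F}, the whole schema; {C, F} is a candidate key.
Any other superkey properly contains one of these, so there are no further candidate keys.

{A, B}, {A, F}, {C, F}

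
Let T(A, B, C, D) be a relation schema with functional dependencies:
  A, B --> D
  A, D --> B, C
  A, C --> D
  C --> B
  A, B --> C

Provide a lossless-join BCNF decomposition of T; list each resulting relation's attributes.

Candidate keys of the original relation: {A, B}, {A, C}, {A, D}.
Within {A, B, C, D}: {C}⁺ ∩ {A, B, C, D} = {B, C}, not the whole set, so C --> B violates BCNF; decompose into {B, C} and {A, C, D}.
{B, C} is in BCNF.
{A, C, D} is in BCNF.

{A, C, D}; {B, C}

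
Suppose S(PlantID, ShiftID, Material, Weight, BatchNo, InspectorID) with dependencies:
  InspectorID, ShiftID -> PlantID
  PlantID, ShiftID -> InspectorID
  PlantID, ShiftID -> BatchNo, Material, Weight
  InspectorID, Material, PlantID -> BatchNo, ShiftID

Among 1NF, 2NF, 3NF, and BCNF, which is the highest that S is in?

BCNF

Candidate keys: {InspectorID, Material, PlantID}, {InspectorID, ShiftID}, {PlantID, ShiftID}. Prime attributes: {InspectorID, Material, PlantID, ShiftID}.
The left-hand side of every FD is a superkey, so BCNF is satisfied.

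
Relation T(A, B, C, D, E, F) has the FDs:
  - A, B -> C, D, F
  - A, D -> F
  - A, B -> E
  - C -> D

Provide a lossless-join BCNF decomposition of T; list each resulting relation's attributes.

Candidate key of the original relation: {A, B}.
In {A, B, C, D, E, F}, {A, D} is not a superkey ({A, D}⁺ restricted to this set is {A, D, F}), so split on A, D -> F into {A, D, F} and {A, B, C, D, E}.
{A, D, F} is in BCNF.
In {A, B, C, D, E}, {C} is not a superkey ({C}⁺ restricted to this set is {C, D}), so split on C -> D into {C, D} and {A, B, C, E}.
{C, D} is in BCNF.
{A, B, C, E} is in BCNF.

{A, B, C, E}; {A, D, F}; {C, D}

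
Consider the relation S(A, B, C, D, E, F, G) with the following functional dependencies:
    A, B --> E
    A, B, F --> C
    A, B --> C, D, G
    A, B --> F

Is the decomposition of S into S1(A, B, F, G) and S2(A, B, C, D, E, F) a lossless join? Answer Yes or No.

Common attributes: {A, B, F}; their closure is {A, B, C, D, E, F, G}.
Since S1 ⊆ {A, B, C, D, E, F, G}, the intersection is a superkey of S1; the decomposition is lossless.

Yes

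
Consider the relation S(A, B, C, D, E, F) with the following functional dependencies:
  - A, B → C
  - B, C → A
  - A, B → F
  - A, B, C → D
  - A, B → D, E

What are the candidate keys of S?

No FD produces {B}, so it must be in every candidate key.
{A, B}⁺ = {A, B, C, D, E, F}, which is every attribute, so {A, B} is a candidate key.
{B, C}⁺ = {A, B, C, D, E, F}, which is every attribute, so {B, C} is a candidate key.
Any other superkey properly contains one of these, so there are no further candidate keys.

{A, B}, {B, C}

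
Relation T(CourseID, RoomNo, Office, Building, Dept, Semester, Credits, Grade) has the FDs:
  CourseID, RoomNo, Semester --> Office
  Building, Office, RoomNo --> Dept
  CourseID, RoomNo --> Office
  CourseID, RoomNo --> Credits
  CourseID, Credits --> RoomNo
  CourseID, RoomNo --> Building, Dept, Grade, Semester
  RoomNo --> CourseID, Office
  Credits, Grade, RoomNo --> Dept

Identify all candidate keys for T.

{CourseID, Credits}, {RoomNo}

{RoomNo} is a candidate key since {RoomNo}⁺ = {Building, CourseID, Credits, Dept, Grade, Office, RoomNo, Semester} covers every attribute.
{CourseID, Credits} is a candidate key since {CourseID, Credits}⁺ = {Building, CourseID, Credits, Dept, Grade, Office, RoomNo, Semester} covers every attribute.
Any other superkey properly contains one of these, so there are no further candidate keys.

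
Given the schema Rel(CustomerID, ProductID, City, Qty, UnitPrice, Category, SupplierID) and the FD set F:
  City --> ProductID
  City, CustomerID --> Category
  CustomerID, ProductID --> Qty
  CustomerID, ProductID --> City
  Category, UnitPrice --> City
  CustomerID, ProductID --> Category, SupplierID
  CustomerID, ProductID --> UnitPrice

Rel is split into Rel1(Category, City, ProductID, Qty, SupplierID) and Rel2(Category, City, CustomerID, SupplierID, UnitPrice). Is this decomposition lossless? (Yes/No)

Common attributes: {Category, City, SupplierID}; their closure is {Category, City, ProductID, SupplierID}.
The closure covers neither Rel1 nor Rel2 entirely; the join is not lossless.

No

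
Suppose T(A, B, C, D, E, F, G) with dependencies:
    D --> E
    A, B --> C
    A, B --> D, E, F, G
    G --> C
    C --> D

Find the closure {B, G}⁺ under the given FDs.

Start with {B, G}.
G --> C applies; add {C} → now {B, C, G}.
C --> D applies; add {D} → now {B, C, D, G}.
D --> E applies; add {E} → now {B, C, D, E, G}.
No further FD applies.

{B, C, D, E, G}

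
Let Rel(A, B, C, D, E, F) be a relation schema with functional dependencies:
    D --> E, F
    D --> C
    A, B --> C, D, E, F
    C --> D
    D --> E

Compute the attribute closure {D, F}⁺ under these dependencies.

{C, D, E, F}

Start with {D, F}.
D --> E, F applies; add {E} → now {D, E, F}.
D --> C applies; add {C} → now {C, D, E, F}.
No further FD applies.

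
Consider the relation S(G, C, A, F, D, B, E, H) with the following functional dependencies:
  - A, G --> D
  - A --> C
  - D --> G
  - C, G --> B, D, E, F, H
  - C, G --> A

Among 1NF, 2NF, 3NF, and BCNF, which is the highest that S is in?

3NF

Candidate keys: {A, D}, {A, G}, {C, D}, {C, G}. Prime attributes: {A, C, D, G}.
A --> C breaks BCNF: {A}⁺ = {A, C}, so {A} is not a superkey.
Its right-hand attributes {C} are all prime, as are those of every other non-superkey FD — the relation is in 3NF.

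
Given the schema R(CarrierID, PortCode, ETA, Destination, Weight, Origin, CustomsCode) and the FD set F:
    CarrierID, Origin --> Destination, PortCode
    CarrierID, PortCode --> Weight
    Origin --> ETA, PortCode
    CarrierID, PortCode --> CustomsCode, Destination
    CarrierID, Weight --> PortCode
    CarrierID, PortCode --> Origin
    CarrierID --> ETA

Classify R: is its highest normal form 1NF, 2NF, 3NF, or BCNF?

1NF

Candidate keys: {CarrierID, Origin}, {CarrierID, PortCode}, {CarrierID, Weight}. Prime attributes: {CarrierID, Origin, PortCode, Weight}.
For Origin --> ETA, PortCode we have {Origin}⁺ = {ETA, Origin, PortCode}; {Origin} is not a superkey, so BCNF fails.
Origin --> ETA, PortCode has non-prime {ETA} on the right and a non-superkey on the left, so 3NF fails.
The proper key subset {CarrierID} of {CarrierID, Origin} determines non-prime {ETA}, so the relation is not even in 2NF.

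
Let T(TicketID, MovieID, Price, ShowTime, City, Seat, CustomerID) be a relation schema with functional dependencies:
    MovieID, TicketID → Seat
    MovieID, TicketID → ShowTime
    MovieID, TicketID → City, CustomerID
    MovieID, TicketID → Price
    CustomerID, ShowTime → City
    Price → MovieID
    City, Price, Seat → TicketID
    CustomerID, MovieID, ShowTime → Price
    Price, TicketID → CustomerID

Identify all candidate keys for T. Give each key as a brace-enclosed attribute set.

{City, Price, Seat}, {CustomerID, MovieID, Seat, ShowTime}, {CustomerID, Price, Seat, ShowTime}, {MovieID, TicketID}, {Price, TicketID}

{MovieID, TicketID}⁺ = {City, CustomerID, MovieID, Price, Seat, ShowTime, TicketID}, which is every attribute, so {MovieID, TicketID} is a candidate key.
{Price, TicketID}⁺ = {City, CustomerID, MovieID, Price, Seat, ShowTime, TicketID}, which is every attribute, so {Price, TicketID} is a candidate key.
{City, Price, Seat}⁺ = {City, CustomerID, MovieID, Price, Seat, ShowTime, TicketID}, which is every attribute, so {City, Price, Seat} is a candidate key.
{CustomerID, MovieID, Seat, ShowTime}⁺ = {City, CustomerID, MovieID, Price, Seat, ShowTime, TicketID}, which is every attribute, so {CustomerID, MovieID, Seat, ShowTime} is a candidate key.
{CustomerID, Price, Seat, ShowTime}⁺ = {City, CustomerID, MovieID, Price, Seat, ShowTime, TicketID}, which is every attribute, so {CustomerID, Price, Seat, ShowTime} is a candidate key.
Any other superkey properly contains one of these, so there are no further candidate keys.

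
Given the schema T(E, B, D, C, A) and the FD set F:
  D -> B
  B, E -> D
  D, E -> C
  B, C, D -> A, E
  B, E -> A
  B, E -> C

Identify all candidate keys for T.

{B, E}, {C, D}, {D, E}

{B, E}⁺ = {A, B, C, D, E} — all of the relation — so {B, E} is a candidate key.
{C, D}⁺ = {A, B, C, D, E} — all of the relation — so {C, D} is a candidate key.
{D, E}⁺ = {A, B, C, D, E} — all of the relation — so {D, E} is a candidate key.
Any other superkey properly contains one of these, so there are no further candidate keys.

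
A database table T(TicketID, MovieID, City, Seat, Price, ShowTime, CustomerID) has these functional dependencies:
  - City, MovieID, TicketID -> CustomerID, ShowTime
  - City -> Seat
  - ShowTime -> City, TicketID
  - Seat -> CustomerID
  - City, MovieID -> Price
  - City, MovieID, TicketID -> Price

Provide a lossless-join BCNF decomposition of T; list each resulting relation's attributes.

Candidate keys of the original relation: {City, MovieID, TicketID}, {MovieID, ShowTime}.
Within {City, CustomerID, MovieID, Price, Seat, ShowTime, TicketID}: {City}⁺ ∩ {City, CustomerID, MovieID, Price, Seat, ShowTime, TicketID} = {City, CustomerID, Seat}, not the whole set, so City -> CustomerID, Seat violates BCNF; decompose into {City, CustomerID, Seat} and {City, MovieID, Price, ShowTime, TicketID}.
Within {City, CustomerID, Seat}: {Seat}⁺ ∩ {City, CustomerID, Seat} = {CustomerID, Seat}, not the whole set, so Seat -> CustomerID violates BCNF; decompose into {CustomerID, Seat} and {City, Seat}.
{CustomerID, Seat} is in BCNF.
{City, Seat} is in BCNF.
Within {City, MovieID, Price, ShowTime, TicketID}: {ShowTime}⁺ ∩ {City, MovieID, Price, ShowTime, TicketID} = {City, ShowTime, TicketID}, not the whole set, so ShowTime -> City, TicketID violates BCNF; decompose into {City, ShowTime, TicketID} and {MovieID, Price, ShowTime}.
{City, ShowTime, TicketID} is in BCNF.
{MovieID, Price, ShowTime} is in BCNF.

{City, Seat}; {City, ShowTime, TicketID}; {CustomerID, Seat}; {MovieID, Price, ShowTime}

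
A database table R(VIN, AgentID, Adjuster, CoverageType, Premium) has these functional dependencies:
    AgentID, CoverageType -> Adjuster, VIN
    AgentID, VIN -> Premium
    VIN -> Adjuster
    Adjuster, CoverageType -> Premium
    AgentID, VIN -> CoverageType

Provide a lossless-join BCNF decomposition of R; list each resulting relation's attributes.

{Adjuster, VIN}; {AgentID, CoverageType, VIN}; {CoverageType, Premium, VIN}

Candidate keys of the original relation: {AgentID, CoverageType}, {AgentID, VIN}.
{Adjuster, AgentID, CoverageType, Premium, VIN}: {VIN} determines {Adjuster, VIN} here but is not a superkey — split on VIN -> Adjuster, giving {Adjuster, VIN} and {AgentID, CoverageType, Premium, VIN}.
{Adjuster, VIN} has no BCNF violation.
{AgentID, CoverageType, Premium, VIN}: {CoverageType, VIN} determines {CoverageType, Premium, VIN} here but is not a superkey — split on CoverageType, VIN -> Premium, giving {CoverageType, Premium, VIN} and {AgentID, CoverageType, VIN}.
{CoverageType, Premium, VIN} has no BCNF violation.
{AgentID, CoverageType, VIN} has no BCNF violation.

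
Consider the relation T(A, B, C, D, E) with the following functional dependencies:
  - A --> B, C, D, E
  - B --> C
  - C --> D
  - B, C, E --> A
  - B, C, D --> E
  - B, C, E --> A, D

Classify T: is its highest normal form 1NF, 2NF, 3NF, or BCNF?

2NF

Candidate keys: {A}, {B}. Prime attributes: {A, B}.
C --> D: {C}⁺ = {C, D}, which is not all of the attributes, so the left side is not a superkey — BCNF is violated.
C --> D determines the non-prime attribute {D} from a non-superkey — 3NF is violated.
With only single-attribute keys there can be no partial dependency, so 2NF holds.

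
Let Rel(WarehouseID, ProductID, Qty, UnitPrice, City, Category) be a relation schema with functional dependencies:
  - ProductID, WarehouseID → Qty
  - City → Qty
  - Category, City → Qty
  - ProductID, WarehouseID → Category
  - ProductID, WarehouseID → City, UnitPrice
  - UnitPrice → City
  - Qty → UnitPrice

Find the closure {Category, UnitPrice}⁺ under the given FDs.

Start with {Category, UnitPrice}.
UnitPrice → City applies; add {City} → now {Category, City, UnitPrice}.
City → Qty applies; add {Qty} → now {Category, City, Qty, UnitPrice}.
No further FD applies.

{Category, City, Qty, UnitPrice}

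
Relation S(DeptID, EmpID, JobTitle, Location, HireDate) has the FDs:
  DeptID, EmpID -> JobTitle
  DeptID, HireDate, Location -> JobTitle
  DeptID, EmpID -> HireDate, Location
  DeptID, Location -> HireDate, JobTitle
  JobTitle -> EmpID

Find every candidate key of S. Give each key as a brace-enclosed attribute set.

No FD produces {DeptID}, so it must be in every candidate key.
{DeptID, EmpID}⁺ = {DeptID, EmpID, HireDate, JobTitle, Location} — all of the relation — so {DeptID, EmpID} is a candidate key.
{DeptID, JobTitle}⁺ = {DeptID, EmpID, HireDate, JobTitle, Location} — all of the relation — so {DeptID, JobTitle} is a candidate key.
{DeptID, Location}⁺ = {DeptID, EmpID, HireDate, JobTitle, Location} — all of the relation — so {DeptID, Location} is a candidate key.
No proper subset of any of these is a key, and no other minimal superkey exists.

{DeptID, EmpID}, {DeptID, JobTitle}, {DeptID, Location}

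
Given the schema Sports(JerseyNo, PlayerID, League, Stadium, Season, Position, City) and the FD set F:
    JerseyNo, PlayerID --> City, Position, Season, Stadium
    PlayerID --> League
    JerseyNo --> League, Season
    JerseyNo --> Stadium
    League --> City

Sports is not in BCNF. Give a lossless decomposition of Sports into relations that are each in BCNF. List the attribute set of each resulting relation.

{City, League}; {JerseyNo, PlayerID, Position}; {JerseyNo, Season, Stadium}; {League, PlayerID}

Candidate key of the original relation: {JerseyNo, PlayerID}.
In {City, JerseyNo, League, PlayerID, Position, Season, Stadium}, {PlayerID} is not a superkey ({PlayerID}⁺ restricted to this set is {City, League, PlayerID}), so split on PlayerID --> City, League into {City, League, PlayerID} and {JerseyNo, PlayerID, Position, Season, Stadium}.
In {City, League, PlayerID}, {League} is not a superkey ({League}⁺ restricted to this set is {City, League}), so split on League --> City into {City, League} and {League, PlayerID}.
{City, League}: every determinant is a superkey — BCNF.
{League, PlayerID}: every determinant is a superkey — BCNF.
In {JerseyNo, PlayerID, Position, Season, Stadium}, {JerseyNo} is not a superkey ({JerseyNo}⁺ restricted to this set is {JerseyNo, Season, Stadium}), so split on JerseyNo --> Season, Stadium into {JerseyNo, Season, Stadium} and {JerseyNo, PlayerID, Position}.
{JerseyNo, Season, Stadium}: every determinant is a superkey — BCNF.
{JerseyNo, PlayerID, Position}: every determinant is a superkey — BCNF.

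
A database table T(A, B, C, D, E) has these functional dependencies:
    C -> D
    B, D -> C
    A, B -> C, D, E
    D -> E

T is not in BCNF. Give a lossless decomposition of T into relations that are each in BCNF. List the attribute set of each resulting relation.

Candidate key of the original relation: {A, B}.
Within {A, B, C, D, E}: {C}⁺ ∩ {A, B, C, D, E} = {C, D, E}, not the whole set, so C -> D, E violates BCNF; decompose into {C, D, E} and {A, B, C}.
Within {C, D, E}: {D}⁺ ∩ {C, D, E} = {D, E}, not the whole set, so D -> E violates BCNF; decompose into {D, E} and {C, D}.
{D, E}: every determinant is a superkey — BCNF.
{C, D}: every determinant is a superkey — BCNF.
{A, B, C}: every determinant is a superkey — BCNF.

{A, B, C}; {C, D}; {D, E}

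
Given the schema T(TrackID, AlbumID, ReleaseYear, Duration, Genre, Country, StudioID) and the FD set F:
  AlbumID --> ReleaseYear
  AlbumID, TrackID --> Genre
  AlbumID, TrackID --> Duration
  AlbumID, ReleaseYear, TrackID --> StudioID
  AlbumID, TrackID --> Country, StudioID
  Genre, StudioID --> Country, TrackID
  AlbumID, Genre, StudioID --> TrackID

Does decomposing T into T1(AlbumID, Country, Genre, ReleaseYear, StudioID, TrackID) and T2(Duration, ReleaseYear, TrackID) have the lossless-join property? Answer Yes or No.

No

T1 ∩ T2 = {ReleaseYear, TrackID}; its closure under F is {ReleaseYear, TrackID}.
T1 ⊄ {ReleaseYear, TrackID} and T2 ⊄ {ReleaseYear, TrackID}, so the split is lossy.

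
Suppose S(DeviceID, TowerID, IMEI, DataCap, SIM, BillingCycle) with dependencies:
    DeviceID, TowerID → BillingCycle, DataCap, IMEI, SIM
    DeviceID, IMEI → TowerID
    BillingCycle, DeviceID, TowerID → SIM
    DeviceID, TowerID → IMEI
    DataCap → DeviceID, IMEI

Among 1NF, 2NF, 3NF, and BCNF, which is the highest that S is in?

Candidate keys: {DataCap}, {DeviceID, IMEI}, {DeviceID, TowerID}. Prime attributes: {DataCap, DeviceID, IMEI, TowerID}.
Each dependency's left side is a superkey — BCNF holds.

BCNF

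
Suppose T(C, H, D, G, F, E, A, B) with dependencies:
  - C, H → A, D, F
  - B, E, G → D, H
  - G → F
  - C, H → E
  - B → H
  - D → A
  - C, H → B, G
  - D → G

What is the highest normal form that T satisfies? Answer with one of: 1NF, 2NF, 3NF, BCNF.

2NF

Candidate keys: {B, C}, {C, H}. Prime attributes: {B, C, H}.
B, E, G → D, H: {B, E, G}⁺ = {A, B, D, E, F, G, H}, which is not all of the attributes, so the left side is not a superkey — BCNF is violated.
Because {D} is non-prime and the left side of B, E, G → D, H is not a superkey, the relation is not in 3NF.
Checking every proper subset of each key, none determines a non-prime attribute — 2NF is satisfied.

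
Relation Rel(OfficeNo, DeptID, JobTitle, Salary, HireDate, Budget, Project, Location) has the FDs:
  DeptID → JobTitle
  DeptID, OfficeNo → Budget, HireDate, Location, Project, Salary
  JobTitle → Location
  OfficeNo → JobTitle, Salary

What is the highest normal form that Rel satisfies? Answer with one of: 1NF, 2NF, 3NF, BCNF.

Candidate key: {DeptID, OfficeNo}. Prime attributes: {DeptID, OfficeNo}.
DeptID → JobTitle breaks BCNF: {DeptID}⁺ = {DeptID, JobTitle, Location}, so {DeptID} is not a superkey.
Because {JobTitle} is non-prime and the left side of DeptID → JobTitle is not a superkey, the relation is not in 3NF.
Since {DeptID} ⊂ {DeptID, OfficeNo} and {DeptID}⁺ ⊇ {JobTitle, Location} with {JobTitle, Location} non-prime, there is a partial dependency; 2NF fails.

1NF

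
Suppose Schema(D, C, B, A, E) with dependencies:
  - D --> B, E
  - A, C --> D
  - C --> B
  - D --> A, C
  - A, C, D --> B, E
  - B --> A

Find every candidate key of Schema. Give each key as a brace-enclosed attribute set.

{C}, {D}

{C} is a candidate key since {C}⁺ = {A, B, C, D, E} covers every attribute.
{D} is a candidate key since {D}⁺ = {A, B, C, D, E} covers every attribute.
No proper subset of any of these is a key, and no other minimal superkey exists.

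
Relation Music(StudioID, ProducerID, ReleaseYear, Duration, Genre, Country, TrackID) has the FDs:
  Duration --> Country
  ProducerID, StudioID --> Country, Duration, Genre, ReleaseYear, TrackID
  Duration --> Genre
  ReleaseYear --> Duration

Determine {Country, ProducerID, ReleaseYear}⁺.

Start with {Country, ProducerID, ReleaseYear}.
ReleaseYear --> Duration applies; add {Duration} → now {Country, Duration, ProducerID, ReleaseYear}.
Duration --> Genre applies; add {Genre} → now {Country, Duration, Genre, ProducerID, ReleaseYear}.
No further FD applies.

{Country, Duration, Genre, ProducerID, ReleaseYear}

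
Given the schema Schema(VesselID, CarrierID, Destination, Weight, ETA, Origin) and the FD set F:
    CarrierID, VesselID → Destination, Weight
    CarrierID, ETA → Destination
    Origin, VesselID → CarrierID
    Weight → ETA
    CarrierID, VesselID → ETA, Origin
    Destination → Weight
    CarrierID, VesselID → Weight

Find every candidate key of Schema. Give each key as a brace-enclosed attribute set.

No FD produces {VesselID}, so it must be in every candidate key.
{CarrierID, VesselID} is a candidate key since {CarrierID, VesselID}⁺ = {CarrierID, Destination, ETA, Origin, VesselID, Weight} covers every attribute.
{Origin, VesselID} is a candidate key since {Origin, VesselID}⁺ = {CarrierID, Destination, ETA, Origin, VesselID, Weight} covers every attribute.
Any other superkey properly contains one of these, so there are no further candidate keys.

{CarrierID, VesselID}, {Origin, VesselID}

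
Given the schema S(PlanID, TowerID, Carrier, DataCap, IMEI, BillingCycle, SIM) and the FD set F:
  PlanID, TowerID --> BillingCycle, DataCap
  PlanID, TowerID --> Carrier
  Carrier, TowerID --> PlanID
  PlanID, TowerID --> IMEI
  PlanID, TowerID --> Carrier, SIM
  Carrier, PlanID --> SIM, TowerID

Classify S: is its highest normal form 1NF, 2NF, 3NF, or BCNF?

BCNF

Candidate keys: {Carrier, PlanID}, {Carrier, TowerID}, {PlanID, TowerID}. Prime attributes: {Carrier, PlanID, TowerID}.
Every FD has a superkey on the left, so the relation is in BCNF.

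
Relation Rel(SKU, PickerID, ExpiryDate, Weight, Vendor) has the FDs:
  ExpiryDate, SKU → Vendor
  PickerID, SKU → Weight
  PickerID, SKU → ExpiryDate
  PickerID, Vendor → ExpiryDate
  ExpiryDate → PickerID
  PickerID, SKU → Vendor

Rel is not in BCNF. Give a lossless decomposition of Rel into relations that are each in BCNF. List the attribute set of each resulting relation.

{ExpiryDate, PickerID}; {ExpiryDate, Vendor}; {PickerID, SKU, Vendor, Weight}

Candidate keys of the original relation: {ExpiryDate, SKU}, {PickerID, SKU}.
In {ExpiryDate, PickerID, SKU, Vendor, Weight}, {PickerID, Vendor} is not a superkey ({PickerID, Vendor}⁺ restricted to this set is {ExpiryDate, PickerID, Vendor}), so split on PickerID, Vendor → ExpiryDate into {ExpiryDate, PickerID, Vendor} and {PickerID, SKU, Vendor, Weight}.
In {ExpiryDate, PickerID, Vendor}, {ExpiryDate} is not a superkey ({ExpiryDate}⁺ restricted to this set is {ExpiryDate, PickerID}), so split on ExpiryDate → PickerID into {ExpiryDate, PickerID} and {ExpiryDate, Vendor}.
{ExpiryDate, PickerID}: every determinant is a superkey — BCNF.
{ExpiryDate, Vendor}: every determinant is a superkey — BCNF.
{PickerID, SKU, Vendor, Weight}: every determinant is a superkey — BCNF.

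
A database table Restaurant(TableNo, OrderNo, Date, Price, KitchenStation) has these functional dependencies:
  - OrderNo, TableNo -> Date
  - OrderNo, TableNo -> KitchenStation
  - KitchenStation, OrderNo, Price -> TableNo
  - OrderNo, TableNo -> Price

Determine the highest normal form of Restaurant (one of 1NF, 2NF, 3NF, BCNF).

Candidate keys: {KitchenStation, OrderNo, Price}, {OrderNo, TableNo}. Prime attributes: {KitchenStation, OrderNo, Price, TableNo}.
Each dependency's left side is a superkey — BCNF holds.

BCNF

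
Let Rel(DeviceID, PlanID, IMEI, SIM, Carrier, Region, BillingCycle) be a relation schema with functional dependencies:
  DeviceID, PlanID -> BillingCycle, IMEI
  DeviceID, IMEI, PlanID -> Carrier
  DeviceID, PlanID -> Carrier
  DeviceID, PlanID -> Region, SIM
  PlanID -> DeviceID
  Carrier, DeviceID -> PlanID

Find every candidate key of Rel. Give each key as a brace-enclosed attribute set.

{Carrier, DeviceID}, {PlanID}

Closure of {PlanID} is {BillingCycle, Carrier, DeviceID, IMEI, PlanID, Region, SIM}, the whole schema; {PlanID} is a candidate key.
Closure of {Carrier, DeviceID} is {BillingCycle, Carrier, DeviceID, IMEI, PlanID, Region, SIM}, the whole schema; {Carrier, DeviceID} is a candidate key.
No proper subset of any of these is a key, and no other minimal superkey exists.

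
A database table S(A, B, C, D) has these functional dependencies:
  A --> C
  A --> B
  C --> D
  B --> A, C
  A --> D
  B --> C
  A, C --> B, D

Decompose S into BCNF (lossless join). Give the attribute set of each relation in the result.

Candidate keys of the original relation: {A}, {B}.
{A, B, C, D}: {C} determines {C, D} here but is not a superkey — split on C --> D, giving {C, D} and {A, B, C}.
{C, D} has no BCNF violation.
{A, B, C} has no BCNF violation.

{A, B, C}; {C, D}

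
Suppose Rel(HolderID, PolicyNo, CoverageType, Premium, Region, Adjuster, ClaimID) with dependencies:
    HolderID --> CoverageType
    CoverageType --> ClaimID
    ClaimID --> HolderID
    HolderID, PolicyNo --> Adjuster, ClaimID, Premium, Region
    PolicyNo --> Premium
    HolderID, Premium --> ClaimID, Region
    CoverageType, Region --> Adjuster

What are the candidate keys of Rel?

{ClaimID, PolicyNo}, {CoverageType, PolicyNo}, {HolderID, PolicyNo}

No FD produces {PolicyNo}, so it must be in every candidate key.
{ClaimID, PolicyNo}⁺ = {Adjuster, ClaimID, CoverageType, HolderID, PolicyNo, Premium, Region} — all of the relation — so {ClaimID, PolicyNo} is a candidate key.
{CoverageType, PolicyNo}⁺ = {Adjuster, ClaimID, CoverageType, HolderID, PolicyNo, Premium, Region} — all of the relation — so {CoverageType, PolicyNo} is a candidate key.
{HolderID, PolicyNo}⁺ = {Adjuster, ClaimID, CoverageType, HolderID, PolicyNo, Premium, Region} — all of the relation — so {HolderID, PolicyNo} is a candidate key.
These are minimal and exhaustive — every other superkey contains one of them.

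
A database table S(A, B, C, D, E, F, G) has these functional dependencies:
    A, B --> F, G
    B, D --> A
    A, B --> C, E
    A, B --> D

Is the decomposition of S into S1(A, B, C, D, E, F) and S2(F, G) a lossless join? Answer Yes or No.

No

S1 ∩ S2 = {F}; its closure under F is {F}.
The closure covers neither S1 nor S2 entirely; the join is not lossless.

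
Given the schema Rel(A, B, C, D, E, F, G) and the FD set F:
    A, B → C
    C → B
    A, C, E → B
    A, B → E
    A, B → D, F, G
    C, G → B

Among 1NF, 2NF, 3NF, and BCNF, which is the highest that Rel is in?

3NF

Candidate keys: {A, B}, {A, C}. Prime attributes: {A, B, C}.
For C → B we have {C}⁺ = {B, C}; {C} is not a superkey, so BCNF fails.
Since {B} ⊆ prime attributes and every other non-superkey FD also has a prime right side, the schema is in 3NF.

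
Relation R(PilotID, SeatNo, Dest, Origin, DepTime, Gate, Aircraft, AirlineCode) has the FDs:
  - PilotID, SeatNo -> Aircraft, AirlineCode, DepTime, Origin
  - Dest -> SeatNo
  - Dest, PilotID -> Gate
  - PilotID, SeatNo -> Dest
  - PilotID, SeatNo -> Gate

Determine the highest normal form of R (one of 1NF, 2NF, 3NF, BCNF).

3NF

Candidate keys: {Dest, PilotID}, {PilotID, SeatNo}. Prime attributes: {Dest, PilotID, SeatNo}.
Dest -> SeatNo: {Dest}⁺ = {Dest, SeatNo}, which is not all of the attributes, so the left side is not a superkey — BCNF is violated.
Since {SeatNo} ⊆ prime attributes and every other non-superkey FD also has a prime right side, the schema is in 3NF.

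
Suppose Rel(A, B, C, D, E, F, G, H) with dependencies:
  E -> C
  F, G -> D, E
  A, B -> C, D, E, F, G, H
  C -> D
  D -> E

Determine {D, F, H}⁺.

Start with {D, F, H}.
D -> E applies; add {E} → now {D, E, F, H}.
E -> C applies; add {C} → now {C, D, E, F, H}.
No further FD applies.

{C, D, E, F, H}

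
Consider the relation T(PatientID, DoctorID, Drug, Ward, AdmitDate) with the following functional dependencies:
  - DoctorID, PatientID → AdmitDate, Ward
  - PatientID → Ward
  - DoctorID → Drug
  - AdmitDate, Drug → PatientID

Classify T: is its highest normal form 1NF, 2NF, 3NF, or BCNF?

Candidate keys: {AdmitDate, DoctorID}, {DoctorID, PatientID}. Prime attributes: {AdmitDate, DoctorID, PatientID}.
PatientID → Ward breaks BCNF: {PatientID}⁺ = {PatientID, Ward}, so {PatientID} is not a superkey.
PatientID → Ward has non-prime {Ward} on the right and a non-superkey on the left, so 3NF fails.
Since {DoctorID} ⊂ {AdmitDate, DoctorID} and {DoctorID}⁺ ⊇ {Drug} with {Drug} non-prime, there is a partial dependency; 2NF fails.

1NF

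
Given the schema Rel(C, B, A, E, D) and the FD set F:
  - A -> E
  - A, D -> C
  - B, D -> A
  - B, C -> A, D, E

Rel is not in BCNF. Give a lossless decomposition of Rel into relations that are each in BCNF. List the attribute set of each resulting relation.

{A, B, D}; {A, C, D}; {A, E}

Candidate keys of the original relation: {B, C}, {B, D}.
{A, B, C, D, E}: {A} determines {A, E} here but is not a superkey — split on A -> E, giving {A, E} and {A, B, C, D}.
{A, E}: every determinant is a superkey — BCNF.
{A, B, C, D}: {A, D} determines {A, C, D} here but is not a superkey — split on A, D -> C, giving {A, C, D} and {A, B, D}.
{A, C, D}: every determinant is a superkey — BCNF.
{A, B, D}: every determinant is a superkey — BCNF.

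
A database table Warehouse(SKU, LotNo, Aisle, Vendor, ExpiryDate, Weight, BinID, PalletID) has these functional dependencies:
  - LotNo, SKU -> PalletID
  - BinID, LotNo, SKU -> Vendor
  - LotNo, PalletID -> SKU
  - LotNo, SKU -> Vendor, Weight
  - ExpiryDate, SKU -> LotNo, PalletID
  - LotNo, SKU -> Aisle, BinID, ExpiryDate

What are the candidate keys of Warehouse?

{ExpiryDate, SKU}, {LotNo, PalletID}, {LotNo, SKU}

{ExpiryDate, SKU}⁺ = {Aisle, BinID, ExpiryDate, LotNo, PalletID, SKU, Vendor, Weight} — all of the relation — so {ExpiryDate, SKU} is a candidate key.
{LotNo, PalletID}⁺ = {Aisle, BinID, ExpiryDate, LotNo, PalletID, SKU, Vendor, Weight} — all of the relation — so {LotNo, PalletID} is a candidate key.
{LotNo, SKU}⁺ = {Aisle, BinID, ExpiryDate, LotNo, PalletID, SKU, Vendor, Weight} — all of the relation — so {LotNo, SKU} is a candidate key.
Any other superkey properly contains one of these, so there are no further candidate keys.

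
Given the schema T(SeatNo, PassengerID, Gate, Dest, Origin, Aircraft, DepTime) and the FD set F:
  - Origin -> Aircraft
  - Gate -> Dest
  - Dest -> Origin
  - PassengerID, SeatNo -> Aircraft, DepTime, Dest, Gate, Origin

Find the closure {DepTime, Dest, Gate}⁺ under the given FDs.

{Aircraft, DepTime, Dest, Gate, Origin}

Start with {DepTime, Dest, Gate}.
Dest -> Origin applies; add {Origin} → now {DepTime, Dest, Gate, Origin}.
Origin -> Aircraft applies; add {Aircraft} → now {Aircraft, DepTime, Dest, Gate, Origin}.
No further FD applies.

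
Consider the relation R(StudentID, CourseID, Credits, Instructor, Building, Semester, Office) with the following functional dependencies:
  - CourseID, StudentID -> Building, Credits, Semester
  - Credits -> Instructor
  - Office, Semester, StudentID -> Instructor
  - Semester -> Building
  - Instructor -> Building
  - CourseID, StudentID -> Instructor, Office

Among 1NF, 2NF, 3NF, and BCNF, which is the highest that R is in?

2NF

Candidate key: {CourseID, StudentID}. Prime attributes: {CourseID, StudentID}.
For Credits -> Instructor we have {Credits}⁺ = {Building, Credits, Instructor}; {Credits} is not a superkey, so BCNF fails.
Credits -> Instructor determines the non-prime attribute {Instructor} from a non-superkey — 3NF is violated.
No non-prime attribute depends on a proper subset of any candidate key, so 2NF holds.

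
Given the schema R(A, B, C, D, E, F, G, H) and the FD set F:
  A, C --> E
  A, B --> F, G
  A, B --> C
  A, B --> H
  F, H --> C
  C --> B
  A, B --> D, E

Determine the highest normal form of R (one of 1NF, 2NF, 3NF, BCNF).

Candidate keys: {A, B}, {A, C}, {A, F, H}. Prime attributes: {A, B, C, F, H}.
For F, H --> C we have {F, H}⁺ = {B, C, F, H}; {F, H} is not a superkey, so BCNF fails.
Its right-hand attributes {C} are all prime, as are those of every other non-superkey FD — the relation is in 3NF.

3NF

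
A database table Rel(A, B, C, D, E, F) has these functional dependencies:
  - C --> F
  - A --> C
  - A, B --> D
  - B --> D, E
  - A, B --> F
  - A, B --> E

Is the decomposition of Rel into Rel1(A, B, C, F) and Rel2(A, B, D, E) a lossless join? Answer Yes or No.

Yes

Rel1 ∩ Rel2 = {A, B}; its closure under F is {A, B, C, D, E, F}.
Rel1 is contained in that closure, so Rel1 ∩ Rel2 --> Rel1 holds and the join is lossless.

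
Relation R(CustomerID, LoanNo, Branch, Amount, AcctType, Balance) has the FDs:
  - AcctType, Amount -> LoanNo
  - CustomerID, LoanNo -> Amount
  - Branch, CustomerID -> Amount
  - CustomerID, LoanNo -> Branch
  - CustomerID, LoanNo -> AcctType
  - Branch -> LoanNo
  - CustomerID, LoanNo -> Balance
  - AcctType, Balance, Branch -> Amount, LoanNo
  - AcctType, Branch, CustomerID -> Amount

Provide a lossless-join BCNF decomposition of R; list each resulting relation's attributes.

{AcctType, Amount, Balance, Branch}; {AcctType, Amount, LoanNo}; {AcctType, Balance, Branch, CustomerID}

Candidate keys of the original relation: {AcctType, Amount, CustomerID}, {Branch, CustomerID}, {CustomerID, LoanNo}.
{AcctType, Amount, Balance, Branch, CustomerID, LoanNo}: {AcctType, Amount} determines {AcctType, Amount, LoanNo} here but is not a superkey — split on AcctType, Amount -> LoanNo, giving {AcctType, Amount, LoanNo} and {AcctType, Amount, Balance, Branch, CustomerID}.
{AcctType, Amount, LoanNo} is in BCNF.
{AcctType, Amount, Balance, Branch, CustomerID}: {AcctType, Balance, Branch} determines {AcctType, Amount, Balance, Branch} here but is not a superkey — split on AcctType, Balance, Branch -> Amount, giving {AcctType, Amount, Balance, Branch} and {AcctType, Balance, Branch, CustomerID}.
{AcctType, Amount, Balance, Branch} is in BCNF.
{AcctType, Balance, Branch, CustomerID} is in BCNF.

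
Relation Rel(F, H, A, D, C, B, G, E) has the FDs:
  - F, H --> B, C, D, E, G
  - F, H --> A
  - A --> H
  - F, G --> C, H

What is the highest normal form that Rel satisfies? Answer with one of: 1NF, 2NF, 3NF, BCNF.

Candidate keys: {A, F}, {F, G}, {F, H}. Prime attributes: {A, F, G, H}.
A --> H: {A}⁺ = {A, H}, which is not all of the attributes, so the left side is not a superkey — BCNF is violated.
Its right-hand attributes {H} are all prime, as are those of every other non-superkey FD — the relation is in 3NF.

3NF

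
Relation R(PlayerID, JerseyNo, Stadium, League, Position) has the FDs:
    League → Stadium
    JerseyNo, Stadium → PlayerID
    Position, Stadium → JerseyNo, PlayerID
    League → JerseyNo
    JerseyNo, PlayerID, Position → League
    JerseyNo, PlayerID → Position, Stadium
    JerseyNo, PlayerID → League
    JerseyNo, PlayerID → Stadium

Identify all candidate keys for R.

{League} is a candidate key since {League}⁺ = {JerseyNo, League, PlayerID, Position, Stadium} covers every attribute.
{JerseyNo, PlayerID} is a candidate key since {JerseyNo, PlayerID}⁺ = {JerseyNo, League, PlayerID, Position, Stadium} covers every attribute.
{JerseyNo, Stadium} is a candidate key since {JerseyNo, Stadium}⁺ = {JerseyNo, League, PlayerID, Position, Stadium} covers every attribute.
{Position, Stadium} is a candidate key since {Position, Stadium}⁺ = {JerseyNo, League, PlayerID, Position, Stadium} covers every attribute.
These are minimal and exhaustive — every other superkey contains one of them.

{JerseyNo, PlayerID}, {JerseyNo, Stadium}, {League}, {Position, Stadium}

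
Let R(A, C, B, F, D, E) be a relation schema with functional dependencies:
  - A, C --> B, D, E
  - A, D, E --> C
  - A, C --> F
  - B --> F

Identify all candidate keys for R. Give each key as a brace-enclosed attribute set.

No FD produces {A}, so it must be in every candidate key.
{A, C}⁺ = {A, B, C, D, E, F} — all of the relation — so {A, C} is a candidate key.
{A, D, E}⁺ = {A, B, C, D, E, F} — all of the relation — so {A, D, E} is a candidate key.
No proper subset of any of these is a key, and no other minimal superkey exists.

{A, C}, {A, D, E}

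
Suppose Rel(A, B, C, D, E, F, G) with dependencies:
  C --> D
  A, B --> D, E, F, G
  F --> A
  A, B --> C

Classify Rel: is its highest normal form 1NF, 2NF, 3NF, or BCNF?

Candidate keys: {A, B}, {B, F}. Prime attributes: {A, B, F}.
C --> D breaks BCNF: {C}⁺ = {C, D}, so {C} is not a superkey.
C --> D has non-prime {D} on the right and a non-superkey on the left, so 3NF fails.
No proper subset of a key has a non-prime attribute in its closure, so there is no partial dependency; 2NF holds.

2NF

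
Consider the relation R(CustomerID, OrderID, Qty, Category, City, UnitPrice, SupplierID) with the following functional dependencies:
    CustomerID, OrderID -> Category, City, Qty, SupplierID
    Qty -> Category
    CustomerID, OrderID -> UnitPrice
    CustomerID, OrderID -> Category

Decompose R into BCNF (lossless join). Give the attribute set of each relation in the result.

{Category, Qty}; {City, CustomerID, OrderID, Qty, SupplierID, UnitPrice}

Candidate key of the original relation: {CustomerID, OrderID}.
In {Category, City, CustomerID, OrderID, Qty, SupplierID, UnitPrice}, {Qty} is not a superkey ({Qty}⁺ restricted to this set is {Category, Qty}), so split on Qty -> Category into {Category, Qty} and {City, CustomerID, OrderID, Qty, SupplierID, UnitPrice}.
{Category, Qty} has no BCNF violation.
{City, CustomerID, OrderID, Qty, SupplierID, UnitPrice} has no BCNF violation.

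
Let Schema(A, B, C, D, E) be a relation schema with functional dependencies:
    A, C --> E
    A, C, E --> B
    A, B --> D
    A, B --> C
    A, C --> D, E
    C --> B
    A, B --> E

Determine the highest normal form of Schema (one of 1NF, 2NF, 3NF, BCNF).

3NF

Candidate keys: {A, B}, {A, C}. Prime attributes: {A, B, C}.
C --> B breaks BCNF: {C}⁺ = {B, C}, so {C} is not a superkey.
Its right-hand attributes {B} are all prime, as are those of every other non-superkey FD — the relation is in 3NF.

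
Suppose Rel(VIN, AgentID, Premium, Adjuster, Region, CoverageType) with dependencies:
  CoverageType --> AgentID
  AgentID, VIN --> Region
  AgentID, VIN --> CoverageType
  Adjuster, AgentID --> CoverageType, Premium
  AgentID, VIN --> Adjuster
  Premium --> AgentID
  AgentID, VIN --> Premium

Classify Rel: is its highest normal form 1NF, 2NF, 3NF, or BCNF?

Candidate keys: {AgentID, VIN}, {CoverageType, VIN}, {Premium, VIN}. Prime attributes: {AgentID, CoverageType, Premium, VIN}.
CoverageType --> AgentID breaks BCNF: {CoverageType}⁺ = {AgentID, CoverageType}, so {CoverageType} is not a superkey.
But every attribute on its right side ({AgentID}) is prime, and the same holds for every other non-superkey FD, so 3NF still holds.

3NF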